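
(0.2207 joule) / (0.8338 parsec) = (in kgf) 8.747e-19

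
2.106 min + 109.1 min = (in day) 0.07723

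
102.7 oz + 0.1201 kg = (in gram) 3032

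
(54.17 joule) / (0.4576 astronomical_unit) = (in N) 7.913e-10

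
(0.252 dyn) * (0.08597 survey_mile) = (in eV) 2.176e+15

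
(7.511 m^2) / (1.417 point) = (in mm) 1.503e+07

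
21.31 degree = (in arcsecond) 7.672e+04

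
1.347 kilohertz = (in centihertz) 1.347e+05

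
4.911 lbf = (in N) 21.85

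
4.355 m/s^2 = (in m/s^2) 4.355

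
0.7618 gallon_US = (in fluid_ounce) 97.51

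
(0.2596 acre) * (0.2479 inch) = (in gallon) 1748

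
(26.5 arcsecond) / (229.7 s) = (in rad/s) 5.593e-07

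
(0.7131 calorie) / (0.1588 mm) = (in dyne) 1.879e+09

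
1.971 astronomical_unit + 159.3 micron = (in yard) 3.225e+11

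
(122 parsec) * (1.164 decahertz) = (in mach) 1.287e+17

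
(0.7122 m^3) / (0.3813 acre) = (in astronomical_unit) 3.085e-15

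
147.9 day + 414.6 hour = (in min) 2.379e+05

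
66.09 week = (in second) 3.997e+07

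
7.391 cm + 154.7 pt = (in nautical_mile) 6.938e-05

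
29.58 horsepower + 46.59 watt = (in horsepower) 29.64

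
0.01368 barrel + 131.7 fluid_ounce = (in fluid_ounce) 205.2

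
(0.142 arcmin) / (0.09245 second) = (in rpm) 0.004267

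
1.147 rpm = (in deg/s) 6.882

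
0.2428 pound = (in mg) 1.101e+05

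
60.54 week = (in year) 1.161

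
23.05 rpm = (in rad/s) 2.414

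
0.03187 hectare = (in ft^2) 3430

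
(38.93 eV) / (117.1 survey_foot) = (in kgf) 1.782e-20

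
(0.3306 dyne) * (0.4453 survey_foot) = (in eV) 2.801e+12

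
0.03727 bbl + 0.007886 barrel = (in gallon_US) 1.897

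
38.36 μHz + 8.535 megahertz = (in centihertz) 8.535e+08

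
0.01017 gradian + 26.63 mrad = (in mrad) 26.79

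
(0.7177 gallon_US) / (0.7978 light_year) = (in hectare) 3.599e-23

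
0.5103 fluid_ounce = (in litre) 0.01509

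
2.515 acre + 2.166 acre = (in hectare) 1.894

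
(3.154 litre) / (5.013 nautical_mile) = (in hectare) 3.397e-11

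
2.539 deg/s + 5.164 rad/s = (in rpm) 49.74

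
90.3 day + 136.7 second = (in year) 0.2474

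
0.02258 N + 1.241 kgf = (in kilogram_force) 1.243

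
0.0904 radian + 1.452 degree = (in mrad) 115.7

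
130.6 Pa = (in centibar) 0.1306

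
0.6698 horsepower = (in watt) 499.5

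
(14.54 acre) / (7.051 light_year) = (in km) 8.821e-16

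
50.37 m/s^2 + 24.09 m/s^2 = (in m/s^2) 74.46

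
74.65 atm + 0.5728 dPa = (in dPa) 7.564e+07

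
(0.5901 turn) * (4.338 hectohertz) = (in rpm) 1.536e+04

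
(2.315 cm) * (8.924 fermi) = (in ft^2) 2.224e-15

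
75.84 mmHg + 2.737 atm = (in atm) 2.837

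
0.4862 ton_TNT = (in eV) 1.27e+28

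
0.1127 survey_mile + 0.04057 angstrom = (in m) 181.4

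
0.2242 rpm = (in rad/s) 0.02348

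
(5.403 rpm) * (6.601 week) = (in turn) 3.595e+05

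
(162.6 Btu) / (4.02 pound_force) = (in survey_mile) 5.961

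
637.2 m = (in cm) 6.372e+04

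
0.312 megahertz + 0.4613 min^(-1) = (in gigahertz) 0.000312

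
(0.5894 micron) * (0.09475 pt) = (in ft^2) 2.121e-10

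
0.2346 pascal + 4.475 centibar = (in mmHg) 33.57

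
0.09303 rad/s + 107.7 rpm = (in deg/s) 651.5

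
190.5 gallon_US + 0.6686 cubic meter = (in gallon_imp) 305.7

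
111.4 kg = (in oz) 3930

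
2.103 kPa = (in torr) 15.77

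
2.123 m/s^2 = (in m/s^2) 2.123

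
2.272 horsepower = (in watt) 1694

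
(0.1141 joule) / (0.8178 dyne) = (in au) 9.326e-08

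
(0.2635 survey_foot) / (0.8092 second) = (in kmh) 0.3573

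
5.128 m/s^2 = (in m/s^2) 5.128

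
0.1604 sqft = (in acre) 3.682e-06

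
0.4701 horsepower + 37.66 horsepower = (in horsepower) 38.13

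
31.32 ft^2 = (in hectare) 0.000291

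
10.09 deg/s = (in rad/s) 0.1761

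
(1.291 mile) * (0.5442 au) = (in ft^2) 1.821e+15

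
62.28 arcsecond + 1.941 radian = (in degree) 111.2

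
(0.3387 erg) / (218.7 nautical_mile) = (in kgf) 8.527e-15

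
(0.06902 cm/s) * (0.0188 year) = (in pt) 1.16e+06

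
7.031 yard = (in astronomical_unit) 4.298e-11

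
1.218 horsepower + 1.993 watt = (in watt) 910.3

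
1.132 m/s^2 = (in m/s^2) 1.132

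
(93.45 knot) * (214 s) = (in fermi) 1.029e+19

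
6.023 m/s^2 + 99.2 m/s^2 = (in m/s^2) 105.2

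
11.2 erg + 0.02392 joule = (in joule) 0.02392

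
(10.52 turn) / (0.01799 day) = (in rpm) 0.4061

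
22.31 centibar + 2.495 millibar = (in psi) 3.272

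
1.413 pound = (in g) 640.9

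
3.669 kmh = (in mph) 2.28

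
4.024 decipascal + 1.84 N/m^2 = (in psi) 0.0003252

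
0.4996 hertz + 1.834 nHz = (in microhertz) 4.996e+05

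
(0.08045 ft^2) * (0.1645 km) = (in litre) 1229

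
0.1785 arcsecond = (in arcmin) 0.002975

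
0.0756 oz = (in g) 2.143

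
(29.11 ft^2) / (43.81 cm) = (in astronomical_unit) 4.126e-11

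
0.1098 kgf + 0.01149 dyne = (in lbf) 0.2421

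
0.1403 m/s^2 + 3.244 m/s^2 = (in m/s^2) 3.384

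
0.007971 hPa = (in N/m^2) 0.7971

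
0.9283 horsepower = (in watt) 692.2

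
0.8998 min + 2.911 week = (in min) 2.934e+04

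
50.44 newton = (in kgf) 5.143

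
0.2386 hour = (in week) 0.00142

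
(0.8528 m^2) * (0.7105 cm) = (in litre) 6.059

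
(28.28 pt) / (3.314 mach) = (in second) 8.841e-06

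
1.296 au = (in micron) 1.939e+17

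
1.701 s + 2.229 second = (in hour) 0.001092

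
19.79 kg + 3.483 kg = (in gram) 2.327e+04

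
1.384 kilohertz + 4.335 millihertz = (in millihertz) 1.384e+06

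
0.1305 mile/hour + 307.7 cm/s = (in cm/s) 313.5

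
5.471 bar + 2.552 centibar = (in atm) 5.425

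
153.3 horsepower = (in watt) 1.143e+05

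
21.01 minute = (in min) 21.01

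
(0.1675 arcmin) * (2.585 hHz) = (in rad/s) 0.0126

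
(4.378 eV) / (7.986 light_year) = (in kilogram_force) 9.467e-37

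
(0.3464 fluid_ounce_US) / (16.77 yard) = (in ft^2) 7.191e-06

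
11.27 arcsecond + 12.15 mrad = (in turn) 0.001942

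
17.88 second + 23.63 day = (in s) 2.042e+06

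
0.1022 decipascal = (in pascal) 0.01022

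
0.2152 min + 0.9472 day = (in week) 0.1353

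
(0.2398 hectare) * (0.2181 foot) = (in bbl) 1003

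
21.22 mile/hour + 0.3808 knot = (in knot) 18.82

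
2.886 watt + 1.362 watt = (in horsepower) 0.005697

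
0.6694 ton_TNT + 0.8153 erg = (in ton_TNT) 0.6694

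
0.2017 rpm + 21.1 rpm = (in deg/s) 127.8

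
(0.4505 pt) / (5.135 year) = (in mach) 2.882e-15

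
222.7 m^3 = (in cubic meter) 222.7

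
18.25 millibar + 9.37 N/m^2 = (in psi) 0.2661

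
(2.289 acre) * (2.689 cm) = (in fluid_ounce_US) 8.423e+06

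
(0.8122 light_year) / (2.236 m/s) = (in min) 5.727e+13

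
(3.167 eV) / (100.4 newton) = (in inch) 1.99e-19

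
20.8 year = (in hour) 1.822e+05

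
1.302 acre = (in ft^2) 5.672e+04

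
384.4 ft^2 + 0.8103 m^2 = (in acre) 0.009025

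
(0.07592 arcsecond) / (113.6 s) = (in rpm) 3.094e-08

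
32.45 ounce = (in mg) 9.199e+05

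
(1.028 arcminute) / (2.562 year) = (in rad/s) 3.701e-12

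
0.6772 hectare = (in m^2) 6772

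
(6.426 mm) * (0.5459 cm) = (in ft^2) 0.0003776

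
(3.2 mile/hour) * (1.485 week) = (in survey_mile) 798.3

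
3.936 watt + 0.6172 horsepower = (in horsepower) 0.6225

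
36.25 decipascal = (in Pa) 3.625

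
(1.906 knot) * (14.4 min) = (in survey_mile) 0.5264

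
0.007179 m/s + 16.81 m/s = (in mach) 0.04939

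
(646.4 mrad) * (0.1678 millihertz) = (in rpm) 0.001036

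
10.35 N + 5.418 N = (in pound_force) 3.545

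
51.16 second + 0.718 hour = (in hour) 0.7322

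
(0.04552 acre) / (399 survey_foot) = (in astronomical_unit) 1.013e-11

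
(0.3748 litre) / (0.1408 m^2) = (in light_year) 2.814e-19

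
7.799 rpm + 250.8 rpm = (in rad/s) 27.08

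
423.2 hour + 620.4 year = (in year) 620.4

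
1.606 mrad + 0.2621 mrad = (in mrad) 1.868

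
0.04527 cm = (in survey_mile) 2.813e-07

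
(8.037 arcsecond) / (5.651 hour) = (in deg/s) 1.097e-07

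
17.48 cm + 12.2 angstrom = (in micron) 1.748e+05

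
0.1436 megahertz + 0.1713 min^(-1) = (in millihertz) 1.436e+08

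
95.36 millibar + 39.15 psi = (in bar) 2.795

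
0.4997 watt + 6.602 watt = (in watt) 7.102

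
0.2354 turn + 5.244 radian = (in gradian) 428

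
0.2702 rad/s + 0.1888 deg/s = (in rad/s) 0.2735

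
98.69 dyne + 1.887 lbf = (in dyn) 8.395e+05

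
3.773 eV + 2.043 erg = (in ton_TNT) 4.883e-17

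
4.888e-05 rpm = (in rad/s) 5.119e-06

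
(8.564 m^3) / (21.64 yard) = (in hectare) 4.328e-05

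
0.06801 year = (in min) 3.575e+04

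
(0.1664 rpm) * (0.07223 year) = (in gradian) 2.527e+06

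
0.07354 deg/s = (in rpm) 0.01226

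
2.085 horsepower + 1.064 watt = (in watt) 1556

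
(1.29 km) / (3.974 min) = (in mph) 12.1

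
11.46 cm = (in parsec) 3.714e-18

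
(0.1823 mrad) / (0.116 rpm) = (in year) 4.759e-10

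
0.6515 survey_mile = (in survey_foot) 3440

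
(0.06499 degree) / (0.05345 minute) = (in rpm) 0.003378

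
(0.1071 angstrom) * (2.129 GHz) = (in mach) 6.697e-05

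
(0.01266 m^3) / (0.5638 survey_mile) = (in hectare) 1.395e-09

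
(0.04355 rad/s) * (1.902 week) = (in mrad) 5.01e+07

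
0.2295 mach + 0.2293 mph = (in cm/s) 7825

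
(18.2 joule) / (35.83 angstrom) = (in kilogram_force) 5.18e+08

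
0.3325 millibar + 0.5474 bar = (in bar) 0.5477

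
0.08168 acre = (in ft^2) 3558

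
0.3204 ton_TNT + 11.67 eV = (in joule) 1.341e+09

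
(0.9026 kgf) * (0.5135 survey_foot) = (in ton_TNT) 3.311e-10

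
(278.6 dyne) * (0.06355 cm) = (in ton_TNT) 4.232e-16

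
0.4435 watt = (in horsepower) 0.0005947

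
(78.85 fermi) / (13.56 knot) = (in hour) 3.14e-18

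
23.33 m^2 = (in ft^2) 251.1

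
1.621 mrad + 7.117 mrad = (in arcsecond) 1802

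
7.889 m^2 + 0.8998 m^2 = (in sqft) 94.6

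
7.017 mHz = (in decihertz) 0.07017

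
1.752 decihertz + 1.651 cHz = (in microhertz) 1.917e+05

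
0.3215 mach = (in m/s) 109.5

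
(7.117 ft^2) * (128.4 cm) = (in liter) 849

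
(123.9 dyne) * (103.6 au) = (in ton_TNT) 4.589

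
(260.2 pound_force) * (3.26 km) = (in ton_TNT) 0.0009018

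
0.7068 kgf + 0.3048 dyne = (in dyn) 6.931e+05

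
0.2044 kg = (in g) 204.4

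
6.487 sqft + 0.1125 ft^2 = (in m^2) 0.6131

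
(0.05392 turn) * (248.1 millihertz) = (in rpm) 0.8027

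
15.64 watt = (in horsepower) 0.02097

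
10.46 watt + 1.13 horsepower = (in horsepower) 1.144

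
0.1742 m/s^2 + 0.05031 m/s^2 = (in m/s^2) 0.2245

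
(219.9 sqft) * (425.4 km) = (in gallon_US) 2.296e+09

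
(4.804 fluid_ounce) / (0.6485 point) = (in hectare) 6.21e-05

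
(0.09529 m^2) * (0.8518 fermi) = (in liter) 8.117e-14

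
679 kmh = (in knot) 366.6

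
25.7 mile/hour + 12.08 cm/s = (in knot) 22.57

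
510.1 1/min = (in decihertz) 85.02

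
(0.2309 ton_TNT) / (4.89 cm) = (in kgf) 2.015e+09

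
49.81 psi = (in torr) 2576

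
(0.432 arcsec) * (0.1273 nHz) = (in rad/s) 2.666e-16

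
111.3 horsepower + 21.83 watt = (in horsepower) 111.3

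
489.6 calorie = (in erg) 2.048e+10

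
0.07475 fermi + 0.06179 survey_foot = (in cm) 1.883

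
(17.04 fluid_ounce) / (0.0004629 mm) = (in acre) 0.269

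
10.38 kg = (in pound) 22.88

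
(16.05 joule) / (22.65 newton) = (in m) 0.7086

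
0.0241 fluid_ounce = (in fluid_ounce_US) 0.0241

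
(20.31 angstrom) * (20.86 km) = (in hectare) 4.237e-09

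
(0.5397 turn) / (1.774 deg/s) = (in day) 0.001268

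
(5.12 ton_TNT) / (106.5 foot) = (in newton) 6.599e+08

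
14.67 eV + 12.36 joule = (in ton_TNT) 2.954e-09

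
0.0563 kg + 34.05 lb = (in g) 1.55e+04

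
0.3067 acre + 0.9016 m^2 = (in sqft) 1.337e+04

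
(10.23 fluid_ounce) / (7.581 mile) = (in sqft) 2.669e-07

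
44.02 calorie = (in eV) 1.15e+21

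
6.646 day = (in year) 0.01821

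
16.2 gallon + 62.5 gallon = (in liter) 297.9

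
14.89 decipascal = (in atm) 1.47e-05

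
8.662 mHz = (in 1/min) 0.5197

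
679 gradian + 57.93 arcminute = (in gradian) 680.1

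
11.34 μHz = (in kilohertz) 1.134e-08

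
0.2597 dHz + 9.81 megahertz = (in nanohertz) 9.81e+15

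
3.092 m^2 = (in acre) 0.000764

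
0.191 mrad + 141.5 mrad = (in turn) 0.02255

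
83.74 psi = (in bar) 5.774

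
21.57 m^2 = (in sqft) 232.2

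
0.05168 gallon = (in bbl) 0.00123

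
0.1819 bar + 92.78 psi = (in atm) 6.493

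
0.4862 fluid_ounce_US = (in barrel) 9.044e-05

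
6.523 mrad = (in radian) 0.006523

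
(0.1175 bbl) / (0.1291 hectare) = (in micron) 14.47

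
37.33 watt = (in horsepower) 0.05006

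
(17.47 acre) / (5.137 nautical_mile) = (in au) 4.967e-11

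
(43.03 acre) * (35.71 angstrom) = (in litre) 0.6218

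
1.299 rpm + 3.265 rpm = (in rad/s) 0.4779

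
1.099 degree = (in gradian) 1.221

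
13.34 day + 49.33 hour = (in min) 2.217e+04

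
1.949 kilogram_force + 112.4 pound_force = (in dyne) 5.191e+07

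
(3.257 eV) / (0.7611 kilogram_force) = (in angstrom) 6.991e-10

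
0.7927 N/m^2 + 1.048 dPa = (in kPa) 0.0008975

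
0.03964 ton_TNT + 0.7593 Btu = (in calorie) 3.964e+07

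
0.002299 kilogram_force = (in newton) 0.02255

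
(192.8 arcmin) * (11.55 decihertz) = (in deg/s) 3.711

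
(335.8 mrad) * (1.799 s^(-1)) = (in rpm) 5.769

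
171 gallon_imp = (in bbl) 4.89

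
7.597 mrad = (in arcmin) 26.12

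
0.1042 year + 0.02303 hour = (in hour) 912.8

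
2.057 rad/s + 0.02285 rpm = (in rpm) 19.67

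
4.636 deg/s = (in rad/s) 0.08091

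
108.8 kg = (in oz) 3838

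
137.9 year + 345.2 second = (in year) 137.9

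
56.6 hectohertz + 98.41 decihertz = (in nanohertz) 5.67e+12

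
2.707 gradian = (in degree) 2.436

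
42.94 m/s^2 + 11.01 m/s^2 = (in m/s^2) 53.95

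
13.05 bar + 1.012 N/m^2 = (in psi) 189.3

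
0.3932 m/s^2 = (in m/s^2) 0.3932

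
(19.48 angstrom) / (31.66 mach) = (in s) 1.807e-13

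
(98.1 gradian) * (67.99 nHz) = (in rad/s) 1.048e-07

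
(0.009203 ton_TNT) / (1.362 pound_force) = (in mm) 6.356e+09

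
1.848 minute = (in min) 1.848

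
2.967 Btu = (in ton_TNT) 7.482e-07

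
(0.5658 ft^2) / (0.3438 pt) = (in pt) 1.229e+06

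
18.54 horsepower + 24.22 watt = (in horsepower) 18.57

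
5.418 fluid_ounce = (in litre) 0.1602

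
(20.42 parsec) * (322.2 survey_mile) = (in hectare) 3.267e+19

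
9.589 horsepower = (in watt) 7151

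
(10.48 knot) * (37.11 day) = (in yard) 1.89e+07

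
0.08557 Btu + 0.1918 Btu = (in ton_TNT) 6.994e-08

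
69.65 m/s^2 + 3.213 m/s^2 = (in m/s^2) 72.86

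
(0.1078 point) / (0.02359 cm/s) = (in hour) 4.478e-05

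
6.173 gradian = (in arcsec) 2e+04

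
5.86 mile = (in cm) 9.431e+05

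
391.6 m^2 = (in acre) 0.09677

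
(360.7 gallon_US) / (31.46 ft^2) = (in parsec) 1.514e-17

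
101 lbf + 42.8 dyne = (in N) 449.3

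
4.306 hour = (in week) 0.02563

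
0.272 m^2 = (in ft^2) 2.928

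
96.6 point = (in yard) 0.03727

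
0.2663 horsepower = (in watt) 198.6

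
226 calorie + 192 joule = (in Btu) 1.078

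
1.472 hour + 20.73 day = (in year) 0.05696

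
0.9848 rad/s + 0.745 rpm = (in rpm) 10.15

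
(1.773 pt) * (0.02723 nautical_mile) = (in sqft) 0.3395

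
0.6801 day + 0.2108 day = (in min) 1283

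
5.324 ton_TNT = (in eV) 1.39e+29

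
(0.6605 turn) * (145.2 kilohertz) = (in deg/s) 3.453e+07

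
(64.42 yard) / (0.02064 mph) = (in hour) 1.773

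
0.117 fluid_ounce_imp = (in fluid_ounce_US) 0.1124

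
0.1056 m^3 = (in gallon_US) 27.9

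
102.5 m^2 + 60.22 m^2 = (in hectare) 0.01627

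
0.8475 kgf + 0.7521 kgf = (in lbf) 3.527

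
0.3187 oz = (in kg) 0.009035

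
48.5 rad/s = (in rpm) 463.1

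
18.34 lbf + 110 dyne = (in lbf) 18.34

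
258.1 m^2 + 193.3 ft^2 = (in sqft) 2971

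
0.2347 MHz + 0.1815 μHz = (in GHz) 0.0002347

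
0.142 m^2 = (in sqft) 1.528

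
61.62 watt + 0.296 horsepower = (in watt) 282.3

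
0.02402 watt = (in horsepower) 3.221e-05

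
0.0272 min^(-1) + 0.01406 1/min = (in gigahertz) 6.877e-13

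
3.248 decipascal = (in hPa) 0.003248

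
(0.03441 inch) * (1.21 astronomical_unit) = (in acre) 3.909e+04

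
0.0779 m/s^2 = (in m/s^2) 0.0779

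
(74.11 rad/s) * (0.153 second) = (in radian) 11.34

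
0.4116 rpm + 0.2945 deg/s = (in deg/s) 2.764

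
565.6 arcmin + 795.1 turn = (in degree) 2.862e+05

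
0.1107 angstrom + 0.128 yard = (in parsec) 3.793e-18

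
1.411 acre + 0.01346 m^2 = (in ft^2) 6.146e+04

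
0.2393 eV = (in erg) 3.834e-13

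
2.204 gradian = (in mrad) 34.62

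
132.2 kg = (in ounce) 4663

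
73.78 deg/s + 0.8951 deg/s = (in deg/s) 74.68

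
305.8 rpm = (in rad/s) 32.02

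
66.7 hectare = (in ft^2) 7.18e+06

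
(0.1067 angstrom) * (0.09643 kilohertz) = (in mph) 2.302e-09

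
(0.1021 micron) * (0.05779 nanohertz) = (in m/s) 5.9e-18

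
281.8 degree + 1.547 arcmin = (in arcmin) 1.691e+04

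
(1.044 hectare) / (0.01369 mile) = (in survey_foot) 1555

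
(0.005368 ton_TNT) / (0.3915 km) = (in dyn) 5.737e+09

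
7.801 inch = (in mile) 0.0001231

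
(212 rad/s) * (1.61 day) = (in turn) 4.693e+06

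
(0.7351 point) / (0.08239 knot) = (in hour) 1.7e-06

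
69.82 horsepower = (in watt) 5.206e+04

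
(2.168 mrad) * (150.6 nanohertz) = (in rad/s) 3.265e-10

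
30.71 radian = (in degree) 1760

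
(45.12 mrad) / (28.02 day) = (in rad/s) 1.864e-08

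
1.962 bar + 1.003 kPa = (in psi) 28.6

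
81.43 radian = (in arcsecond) 1.68e+07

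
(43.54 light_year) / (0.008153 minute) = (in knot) 1.637e+18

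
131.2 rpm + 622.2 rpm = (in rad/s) 78.9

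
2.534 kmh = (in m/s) 0.7039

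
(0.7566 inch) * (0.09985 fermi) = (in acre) 4.742e-22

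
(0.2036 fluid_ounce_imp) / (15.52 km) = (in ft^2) 4.012e-09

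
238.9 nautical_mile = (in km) 442.4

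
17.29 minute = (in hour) 0.2882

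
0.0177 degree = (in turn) 4.917e-05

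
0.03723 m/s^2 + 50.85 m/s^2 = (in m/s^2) 50.89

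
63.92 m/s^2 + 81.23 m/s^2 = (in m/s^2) 145.2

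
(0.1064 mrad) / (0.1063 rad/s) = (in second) 0.001001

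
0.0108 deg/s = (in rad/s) 0.0001885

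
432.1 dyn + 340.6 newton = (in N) 340.6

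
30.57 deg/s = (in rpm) 5.095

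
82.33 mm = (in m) 0.08233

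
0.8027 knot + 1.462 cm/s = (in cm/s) 42.76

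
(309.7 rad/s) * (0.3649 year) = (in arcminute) 1.225e+13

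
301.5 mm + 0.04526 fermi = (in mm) 301.5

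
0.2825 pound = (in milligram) 1.281e+05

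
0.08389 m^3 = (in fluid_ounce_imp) 2953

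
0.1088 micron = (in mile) 6.761e-11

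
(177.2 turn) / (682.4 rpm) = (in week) 2.576e-05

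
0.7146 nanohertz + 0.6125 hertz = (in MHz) 6.125e-07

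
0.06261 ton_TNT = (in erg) 2.62e+15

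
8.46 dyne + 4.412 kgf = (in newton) 43.27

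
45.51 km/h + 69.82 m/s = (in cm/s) 8246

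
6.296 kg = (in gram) 6296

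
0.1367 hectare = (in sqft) 1.471e+04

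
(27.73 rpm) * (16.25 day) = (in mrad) 4.077e+09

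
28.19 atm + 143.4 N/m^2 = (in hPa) 2.856e+04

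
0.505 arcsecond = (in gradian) 0.0001559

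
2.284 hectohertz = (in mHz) 2.284e+05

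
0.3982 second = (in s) 0.3982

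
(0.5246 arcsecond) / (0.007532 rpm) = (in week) 5.332e-09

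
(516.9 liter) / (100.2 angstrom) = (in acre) 1.275e+04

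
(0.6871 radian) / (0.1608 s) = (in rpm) 40.8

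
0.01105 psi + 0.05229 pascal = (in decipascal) 762.4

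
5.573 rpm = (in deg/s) 33.44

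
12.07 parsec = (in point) 1.056e+21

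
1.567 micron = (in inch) 6.169e-05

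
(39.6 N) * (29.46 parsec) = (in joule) 3.6e+19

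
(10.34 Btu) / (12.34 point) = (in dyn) 2.506e+11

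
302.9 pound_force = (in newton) 1347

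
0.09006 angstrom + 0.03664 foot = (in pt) 31.66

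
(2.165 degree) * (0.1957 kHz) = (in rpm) 70.62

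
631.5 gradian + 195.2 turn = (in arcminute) 4.25e+06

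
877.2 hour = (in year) 0.1001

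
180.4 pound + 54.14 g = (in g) 8.188e+04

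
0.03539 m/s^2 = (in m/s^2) 0.03539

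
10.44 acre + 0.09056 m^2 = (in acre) 10.44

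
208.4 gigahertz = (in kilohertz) 2.084e+08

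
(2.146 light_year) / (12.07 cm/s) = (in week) 2.781e+11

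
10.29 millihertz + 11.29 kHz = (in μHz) 1.129e+10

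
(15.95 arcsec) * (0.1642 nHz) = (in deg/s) 7.275e-13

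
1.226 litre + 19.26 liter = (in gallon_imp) 4.506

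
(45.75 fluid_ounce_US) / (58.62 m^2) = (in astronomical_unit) 1.543e-16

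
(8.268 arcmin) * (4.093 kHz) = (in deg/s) 564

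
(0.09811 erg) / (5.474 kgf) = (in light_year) 1.932e-26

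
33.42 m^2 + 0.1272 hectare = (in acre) 0.3226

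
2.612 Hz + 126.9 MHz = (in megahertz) 126.9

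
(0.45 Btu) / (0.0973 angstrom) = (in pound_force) 1.097e+13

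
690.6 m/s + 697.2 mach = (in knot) 4.628e+05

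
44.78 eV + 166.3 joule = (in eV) 1.038e+21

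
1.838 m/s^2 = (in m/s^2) 1.838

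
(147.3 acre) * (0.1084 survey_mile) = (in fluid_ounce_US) 3.516e+12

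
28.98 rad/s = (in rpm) 276.7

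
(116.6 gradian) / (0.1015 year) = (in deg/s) 3.278e-05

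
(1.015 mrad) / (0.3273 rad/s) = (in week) 5.128e-09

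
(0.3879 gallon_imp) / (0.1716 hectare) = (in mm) 0.001028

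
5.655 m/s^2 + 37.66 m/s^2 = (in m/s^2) 43.31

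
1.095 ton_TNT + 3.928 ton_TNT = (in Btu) 1.992e+07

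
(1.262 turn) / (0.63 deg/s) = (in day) 0.008347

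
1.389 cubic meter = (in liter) 1389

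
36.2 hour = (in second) 1.303e+05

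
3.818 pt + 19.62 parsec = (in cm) 6.054e+19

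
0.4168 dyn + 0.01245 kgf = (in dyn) 1.221e+04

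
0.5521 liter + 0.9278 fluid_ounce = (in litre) 0.5795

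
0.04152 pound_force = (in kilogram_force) 0.01883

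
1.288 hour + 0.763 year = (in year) 0.7631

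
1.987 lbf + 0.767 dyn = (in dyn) 8.839e+05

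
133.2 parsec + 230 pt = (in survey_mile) 2.554e+15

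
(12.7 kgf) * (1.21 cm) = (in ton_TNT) 3.602e-10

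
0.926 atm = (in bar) 0.9383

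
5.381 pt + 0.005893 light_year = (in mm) 5.575e+16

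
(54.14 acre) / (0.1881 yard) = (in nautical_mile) 687.8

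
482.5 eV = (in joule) 7.731e-17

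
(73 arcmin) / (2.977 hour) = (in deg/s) 0.0001135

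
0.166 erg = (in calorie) 3.967e-09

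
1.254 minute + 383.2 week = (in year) 7.349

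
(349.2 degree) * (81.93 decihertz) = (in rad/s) 49.93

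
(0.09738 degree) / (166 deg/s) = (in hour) 1.63e-07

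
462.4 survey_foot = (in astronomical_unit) 9.421e-10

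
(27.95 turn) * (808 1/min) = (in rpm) 2.258e+04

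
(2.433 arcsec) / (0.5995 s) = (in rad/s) 1.968e-05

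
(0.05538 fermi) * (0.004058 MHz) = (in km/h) 8.09e-13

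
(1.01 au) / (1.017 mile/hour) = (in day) 3.846e+06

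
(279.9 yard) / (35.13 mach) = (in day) 2.476e-07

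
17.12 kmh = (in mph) 10.64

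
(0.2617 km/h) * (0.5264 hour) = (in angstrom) 1.378e+12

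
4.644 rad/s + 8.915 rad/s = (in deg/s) 776.9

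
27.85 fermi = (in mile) 1.731e-17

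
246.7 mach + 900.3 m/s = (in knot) 1.65e+05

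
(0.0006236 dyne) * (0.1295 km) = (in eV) 5.04e+12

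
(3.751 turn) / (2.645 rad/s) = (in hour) 0.002475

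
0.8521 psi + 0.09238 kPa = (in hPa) 59.67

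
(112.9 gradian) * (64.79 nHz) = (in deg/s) 6.583e-06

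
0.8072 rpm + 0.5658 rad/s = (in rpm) 6.21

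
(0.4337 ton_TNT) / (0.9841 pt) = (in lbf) 1.175e+12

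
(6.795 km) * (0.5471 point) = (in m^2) 1.311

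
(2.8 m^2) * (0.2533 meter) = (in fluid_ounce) 2.398e+04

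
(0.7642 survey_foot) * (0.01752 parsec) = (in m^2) 1.259e+14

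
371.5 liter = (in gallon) 98.14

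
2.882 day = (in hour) 69.17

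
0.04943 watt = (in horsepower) 6.629e-05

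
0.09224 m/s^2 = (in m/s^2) 0.09224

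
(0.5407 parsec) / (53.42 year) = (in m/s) 9.904e+06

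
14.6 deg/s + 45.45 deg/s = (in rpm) 10.01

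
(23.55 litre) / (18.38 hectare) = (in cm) 1.281e-05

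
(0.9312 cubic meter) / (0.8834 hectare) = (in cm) 0.01054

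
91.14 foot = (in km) 0.02778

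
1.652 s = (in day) 1.912e-05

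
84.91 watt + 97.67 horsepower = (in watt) 7.292e+04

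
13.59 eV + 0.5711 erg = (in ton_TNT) 1.365e-17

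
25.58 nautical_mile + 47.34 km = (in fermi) 9.471e+19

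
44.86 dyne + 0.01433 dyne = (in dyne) 44.87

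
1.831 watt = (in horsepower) 0.002455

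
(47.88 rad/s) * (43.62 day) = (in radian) 1.804e+08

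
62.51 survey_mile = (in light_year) 1.063e-11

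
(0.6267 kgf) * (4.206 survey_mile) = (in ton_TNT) 9.943e-06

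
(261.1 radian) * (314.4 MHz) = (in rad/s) 8.209e+10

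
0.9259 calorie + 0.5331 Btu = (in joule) 566.3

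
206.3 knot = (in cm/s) 1.061e+04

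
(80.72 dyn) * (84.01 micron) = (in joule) 6.781e-08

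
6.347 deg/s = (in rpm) 1.058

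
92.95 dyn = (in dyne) 92.95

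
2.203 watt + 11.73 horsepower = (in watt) 8749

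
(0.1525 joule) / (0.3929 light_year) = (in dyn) 4.103e-12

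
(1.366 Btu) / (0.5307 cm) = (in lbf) 6.105e+04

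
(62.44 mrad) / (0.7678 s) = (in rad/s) 0.08132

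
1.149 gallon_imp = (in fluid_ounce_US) 176.6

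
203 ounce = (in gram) 5755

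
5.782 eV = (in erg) 9.264e-12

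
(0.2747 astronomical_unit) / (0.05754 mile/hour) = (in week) 2.642e+06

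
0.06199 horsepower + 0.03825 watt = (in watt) 46.26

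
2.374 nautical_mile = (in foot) 1.442e+04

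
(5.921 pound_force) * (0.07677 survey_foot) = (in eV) 3.847e+18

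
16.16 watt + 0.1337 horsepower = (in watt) 115.9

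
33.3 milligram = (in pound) 7.341e-05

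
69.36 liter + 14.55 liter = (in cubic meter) 0.08391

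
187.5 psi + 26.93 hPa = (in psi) 187.9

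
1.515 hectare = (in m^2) 1.515e+04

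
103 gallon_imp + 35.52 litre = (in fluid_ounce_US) 1.703e+04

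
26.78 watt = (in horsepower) 0.03591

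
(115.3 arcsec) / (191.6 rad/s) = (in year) 9.251e-14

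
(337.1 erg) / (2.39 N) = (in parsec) 4.571e-22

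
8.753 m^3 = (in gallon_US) 2312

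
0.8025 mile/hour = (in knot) 0.6974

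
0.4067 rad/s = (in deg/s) 23.3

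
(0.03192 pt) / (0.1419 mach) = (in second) 2.331e-07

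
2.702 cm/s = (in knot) 0.05252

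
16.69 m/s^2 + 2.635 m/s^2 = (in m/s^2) 19.33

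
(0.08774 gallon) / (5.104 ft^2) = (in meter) 0.0007004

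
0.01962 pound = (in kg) 0.008899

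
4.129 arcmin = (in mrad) 1.201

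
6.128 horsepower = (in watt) 4570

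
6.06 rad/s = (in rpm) 57.87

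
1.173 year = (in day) 428.1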